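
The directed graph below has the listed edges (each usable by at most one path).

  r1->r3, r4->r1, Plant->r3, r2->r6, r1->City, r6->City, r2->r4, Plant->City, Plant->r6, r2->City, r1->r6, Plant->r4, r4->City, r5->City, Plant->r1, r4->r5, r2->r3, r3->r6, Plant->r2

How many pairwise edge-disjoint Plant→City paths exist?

5

Assign every edge capacity 1; by Menger, the answer equals the max flow.
Path Plant→City (+1); total 1.
Path Plant→r1→City (+1); total 2.
Path Plant→r2→City (+1); total 3.
Path Plant→r4→City (+1); total 4.
Path Plant→r6→City (+1); total 5.
No residual Plant→City path; max flow = 5.
Certifying cut of size 5: {Plant→City, Plant→r1, Plant→r2, Plant→r4, r6→City}.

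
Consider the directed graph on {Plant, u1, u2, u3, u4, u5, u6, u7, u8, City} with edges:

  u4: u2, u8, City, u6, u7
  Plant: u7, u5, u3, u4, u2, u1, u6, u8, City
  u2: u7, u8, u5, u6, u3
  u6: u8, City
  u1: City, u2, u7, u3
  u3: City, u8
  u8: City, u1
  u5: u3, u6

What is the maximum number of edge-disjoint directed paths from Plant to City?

6

Assign every edge capacity 1; by Menger, the answer equals the max flow.
Path Plant→City (+1); total 1.
Path Plant→u1→City (+1); total 2.
Path Plant→u3→City (+1); total 3.
Path Plant→u4→City (+1); total 4.
Path Plant→u6→City (+1); total 5.
Path Plant→u8→City (+1); total 6.
No residual Plant→City path; max flow = 6.
Certifying cut of size 6: {Plant→City, Plant→u4, u1→City, u3→City, u6→City, u8→City}.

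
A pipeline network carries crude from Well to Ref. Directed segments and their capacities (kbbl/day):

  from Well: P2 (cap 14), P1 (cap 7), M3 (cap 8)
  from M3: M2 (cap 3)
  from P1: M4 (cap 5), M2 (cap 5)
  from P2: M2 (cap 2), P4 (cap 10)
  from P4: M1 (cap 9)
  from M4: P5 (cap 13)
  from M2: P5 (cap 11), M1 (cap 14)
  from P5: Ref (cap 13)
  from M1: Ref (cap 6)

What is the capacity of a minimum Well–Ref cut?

Augment Well→M3→M2→P5→Ref: bottleneck 3, flow now 3.
Augment Well→P1→M4→P5→Ref: bottleneck 5, flow now 8.
Augment Well→P1→M2→P5→Ref: bottleneck 2, flow now 10.
Augment Well→P2→P4→M1→Ref: bottleneck 6, flow now 16.
Augment Well→P2→M2→P5→Ref: bottleneck 2, flow now 18.
No augmenting path remains; maximum flow = 18.
By max-flow min-cut, the minimum cut capacity equals the max flow.
In the residual graph, reachable from Well: {Well, M3, P2, P4, M1}.
Min-cut edges: Well→P1 (7), M3→M2 (3), P2→M2 (2), M1→Ref (6); capacity 7 + 3 + 2 + 6 = 18.

18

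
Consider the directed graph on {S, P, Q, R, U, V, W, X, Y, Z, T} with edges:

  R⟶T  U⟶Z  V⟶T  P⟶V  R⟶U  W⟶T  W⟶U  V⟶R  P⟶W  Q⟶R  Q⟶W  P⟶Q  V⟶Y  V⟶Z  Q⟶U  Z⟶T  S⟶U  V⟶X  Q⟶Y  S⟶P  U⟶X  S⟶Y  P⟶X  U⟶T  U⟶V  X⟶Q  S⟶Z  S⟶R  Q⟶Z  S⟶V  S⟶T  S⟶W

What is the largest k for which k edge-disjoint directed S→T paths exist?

Assign every edge capacity 1; by Menger, the answer equals the max flow.
Path S→T (+1); total 1.
Path S→R→T (+1); total 2.
Path S→U→T (+1); total 3.
Path S→V→T (+1); total 4.
Path S→W→T (+1); total 5.
Path S→Z→T (+1); total 6.
No residual S→T path; max flow = 6.
Certifying cut of size 6: {R→T, S→T, U→T, V→T, W→T, Z→T}.

6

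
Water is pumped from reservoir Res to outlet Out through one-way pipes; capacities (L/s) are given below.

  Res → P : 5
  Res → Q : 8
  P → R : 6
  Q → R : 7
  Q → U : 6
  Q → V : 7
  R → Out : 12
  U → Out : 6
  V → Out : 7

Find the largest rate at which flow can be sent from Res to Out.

Augment Res→P→R→Out: bottleneck 5, flow now 5.
Augment Res→Q→R→Out: bottleneck 7, flow now 12.
Augment Res→Q→U→Out: bottleneck 1, flow now 13.
No augmenting path remains; maximum flow = 13.
In the residual graph, reachable from Res: {Res}.
Min-cut edges: Res→P (5), Res→Q (8); capacity 5 + 8 = 13.
This cut is saturated, so no flow can exceed 13.

13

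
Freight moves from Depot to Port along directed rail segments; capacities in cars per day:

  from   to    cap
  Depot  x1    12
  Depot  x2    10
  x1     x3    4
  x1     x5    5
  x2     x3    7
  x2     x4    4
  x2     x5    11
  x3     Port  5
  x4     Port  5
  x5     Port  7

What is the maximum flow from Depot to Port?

16

Augment Depot→x1→x3→Port: bottleneck 4, flow now 4.
Augment Depot→x1→x5→Port: bottleneck 5, flow now 9.
Augment Depot→x2→x3→Port: bottleneck 1, flow now 10.
Augment Depot→x2→x4→Port: bottleneck 4, flow now 14.
Augment Depot→x2→x5→Port: bottleneck 2, flow now 16.
No augmenting path remains; maximum flow = 16.
In the residual graph, reachable from Depot: {Depot, x1, x2, x3, x5}.
Min-cut edges: x2→x4 (4), x3→Port (5), x5→Port (7); capacity 4 + 5 + 7 = 16.
This cut is saturated, so no flow can exceed 16.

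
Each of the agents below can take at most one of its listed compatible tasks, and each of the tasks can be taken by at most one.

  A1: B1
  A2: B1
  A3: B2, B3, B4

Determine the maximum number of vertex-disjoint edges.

2

Unit-capacity flow: source→left, listed edges, right→sink; max matching = max flow.
Augmenting path A1→B1 (+1); matched 1.
Augmenting path A3→B2 (+1); matched 2.
No augmenting path remains; maximum matching = 2.
König certificate: {A3, B1} is a vertex cover of size 2 (every listed pair touches it), so no matching can be larger.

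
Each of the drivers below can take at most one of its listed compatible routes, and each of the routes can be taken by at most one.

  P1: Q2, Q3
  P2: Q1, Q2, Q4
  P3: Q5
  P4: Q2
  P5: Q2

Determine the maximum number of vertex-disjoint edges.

4

Unit-capacity flow: source→left, listed edges, right→sink; max matching = max flow.
Augmenting path P1→Q2 (+1); matched 1.
Augmenting path P2→Q1 (+1); matched 2.
Augmenting path P3→Q5 (+1); matched 3.
Augmenting path P4→Q2→P1→Q3 (+1); matched 4.
No augmenting path remains; maximum matching = 4.
König certificate: {P1, P2, P3, Q2} is a vertex cover of size 4 (every listed pair touches it), so no matching can be larger.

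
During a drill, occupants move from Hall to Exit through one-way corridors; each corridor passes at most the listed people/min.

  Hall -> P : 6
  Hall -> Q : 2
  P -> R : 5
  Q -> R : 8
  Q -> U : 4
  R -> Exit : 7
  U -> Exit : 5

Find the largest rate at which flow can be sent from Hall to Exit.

7

Augment Hall→P→R→Exit: bottleneck 5, flow now 5.
Augment Hall→Q→R→Exit: bottleneck 2, flow now 7.
No augmenting path remains; maximum flow = 7.
In the residual graph, reachable from Hall: {Hall, P}.
Min-cut edges: Hall→Q (2), P→R (5); capacity 2 + 5 = 7.
This cut is saturated, so no flow can exceed 7.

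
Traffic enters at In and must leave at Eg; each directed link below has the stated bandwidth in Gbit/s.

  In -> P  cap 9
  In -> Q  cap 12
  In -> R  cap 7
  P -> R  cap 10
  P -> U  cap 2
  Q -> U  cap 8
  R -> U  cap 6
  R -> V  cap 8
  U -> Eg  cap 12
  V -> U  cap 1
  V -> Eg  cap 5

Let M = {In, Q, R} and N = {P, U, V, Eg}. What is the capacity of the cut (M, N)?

Edges leaving {In, Q, R}: In→P (9), Q→U (8), R→U (6), R→V (8).
Cut capacity = 9 + 8 + 6 + 8 = 31.

31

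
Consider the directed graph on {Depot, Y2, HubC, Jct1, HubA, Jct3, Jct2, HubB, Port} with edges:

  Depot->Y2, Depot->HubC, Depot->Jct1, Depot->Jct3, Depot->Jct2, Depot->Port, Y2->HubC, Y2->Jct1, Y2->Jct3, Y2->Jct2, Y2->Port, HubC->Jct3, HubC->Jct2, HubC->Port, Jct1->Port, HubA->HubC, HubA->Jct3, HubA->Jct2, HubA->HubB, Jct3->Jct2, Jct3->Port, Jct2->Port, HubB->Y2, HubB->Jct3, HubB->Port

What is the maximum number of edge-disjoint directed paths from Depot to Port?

Assign every edge capacity 1; by Menger, the answer equals the max flow.
Path Depot→Port (+1); total 1.
Path Depot→Y2→Port (+1); total 2.
Path Depot→HubC→Port (+1); total 3.
Path Depot→Jct1→Port (+1); total 4.
Path Depot→Jct3→Port (+1); total 5.
Path Depot→Jct2→Port (+1); total 6.
No residual Depot→Port path; max flow = 6.
Certifying cut of size 6: {Depot→HubC, Depot→Jct1, Depot→Jct2, Depot→Jct3, Depot→Port, Depot→Y2}.

6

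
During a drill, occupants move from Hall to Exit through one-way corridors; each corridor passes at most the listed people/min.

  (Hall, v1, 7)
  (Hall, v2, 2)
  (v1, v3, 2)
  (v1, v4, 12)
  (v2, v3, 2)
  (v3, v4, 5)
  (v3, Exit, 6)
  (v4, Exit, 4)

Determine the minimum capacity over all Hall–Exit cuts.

8

Augment Hall→v1→v3→Exit: bottleneck 2, flow now 2.
Augment Hall→v1→v4→Exit: bottleneck 4, flow now 6.
Augment Hall→v2→v3→Exit: bottleneck 2, flow now 8.
No augmenting path remains; maximum flow = 8.
By max-flow min-cut, the minimum cut capacity equals the max flow.
In the residual graph, reachable from Hall: {Hall, v1, v4}.
Min-cut edges: Hall→v2 (2), v1→v3 (2), v4→Exit (4); capacity 2 + 2 + 4 = 8.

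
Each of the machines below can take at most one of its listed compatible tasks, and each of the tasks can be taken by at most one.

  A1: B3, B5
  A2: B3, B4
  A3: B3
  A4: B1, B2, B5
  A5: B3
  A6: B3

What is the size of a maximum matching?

4

Unit-capacity flow: source→left, listed edges, right→sink; max matching = max flow.
Augmenting path A1→B3 (+1); matched 1.
Augmenting path A2→B4 (+1); matched 2.
Augmenting path A4→B1 (+1); matched 3.
Augmenting path A3→B3→A1→B5 (+1); matched 4.
No augmenting path remains; maximum matching = 4.
König certificate: {A1, A2, A4, B3} is a vertex cover of size 4 (every listed pair touches it), so no matching can be larger.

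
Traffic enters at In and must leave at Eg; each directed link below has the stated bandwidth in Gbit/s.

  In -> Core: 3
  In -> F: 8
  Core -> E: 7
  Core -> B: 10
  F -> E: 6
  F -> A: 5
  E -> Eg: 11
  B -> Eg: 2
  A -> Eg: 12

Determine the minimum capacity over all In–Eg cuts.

Augment In→Core→E→Eg: bottleneck 3, flow now 3.
Augment In→F→E→Eg: bottleneck 6, flow now 9.
Augment In→F→A→Eg: bottleneck 2, flow now 11.
No augmenting path remains; maximum flow = 11.
By max-flow min-cut, the minimum cut capacity equals the max flow.
In the residual graph, reachable from In: {In}.
Min-cut edges: In→Core (3), In→F (8); capacity 3 + 8 = 11.

11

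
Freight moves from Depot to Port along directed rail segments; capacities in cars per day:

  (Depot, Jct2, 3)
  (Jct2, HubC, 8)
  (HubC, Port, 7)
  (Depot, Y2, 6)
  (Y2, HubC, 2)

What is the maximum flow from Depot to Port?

5

Augment Depot→Y2→HubC→Port: bottleneck 2, flow now 2.
Augment Depot→Jct2→HubC→Port: bottleneck 3, flow now 5.
No augmenting path remains; maximum flow = 5.
In the residual graph, reachable from Depot: {Depot, Y2}.
Min-cut edges: Depot→Jct2 (3), Y2→HubC (2); capacity 3 + 2 = 5.
This cut is saturated, so no flow can exceed 5.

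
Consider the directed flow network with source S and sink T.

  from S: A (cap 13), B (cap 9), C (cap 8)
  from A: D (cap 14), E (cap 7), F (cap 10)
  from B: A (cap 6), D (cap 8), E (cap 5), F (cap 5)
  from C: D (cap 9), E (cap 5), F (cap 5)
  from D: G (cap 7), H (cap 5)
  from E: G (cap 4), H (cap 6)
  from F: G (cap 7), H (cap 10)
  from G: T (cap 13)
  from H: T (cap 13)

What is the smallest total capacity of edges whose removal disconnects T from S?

Augment S→A→D→G→T: bottleneck 7, flow now 7.
Augment S→A→D→H→T: bottleneck 5, flow now 12.
Augment S→A→E→G→T: bottleneck 1, flow now 13.
Augment S→B→E→G→T: bottleneck 3, flow now 16.
Augment S→B→E→H→T: bottleneck 2, flow now 18.
Augment S→B→F→G→T: bottleneck 2, flow now 20.
Augment S→B→F→H→T: bottleneck 2, flow now 22.
Augment S→C→E→H→T: bottleneck 4, flow now 26.
No augmenting path remains; maximum flow = 26.
By max-flow min-cut, the minimum cut capacity equals the max flow.
In the residual graph, reachable from S: {S, A, B, C, D, E, F, G, H}.
Min-cut edges: G→T (13), H→T (13); capacity 13 + 13 = 26.

26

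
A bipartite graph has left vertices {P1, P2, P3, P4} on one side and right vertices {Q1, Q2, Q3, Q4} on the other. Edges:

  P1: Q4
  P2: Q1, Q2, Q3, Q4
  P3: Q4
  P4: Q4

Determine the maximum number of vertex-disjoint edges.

Unit-capacity flow: source→left, listed edges, right→sink; max matching = max flow.
Augmenting path P1→Q4 (+1); matched 1.
Augmenting path P2→Q1 (+1); matched 2.
No augmenting path remains; maximum matching = 2.
König certificate: {P2, Q4} is a vertex cover of size 2 (every listed pair touches it), so no matching can be larger.

2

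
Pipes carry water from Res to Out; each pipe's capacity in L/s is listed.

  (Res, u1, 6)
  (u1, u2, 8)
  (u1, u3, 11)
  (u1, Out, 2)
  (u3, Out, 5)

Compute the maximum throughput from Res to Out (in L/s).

6

Augment Res→u1→Out: bottleneck 2, flow now 2.
Augment Res→u1→u3→Out: bottleneck 4, flow now 6.
No augmenting path remains; maximum flow = 6.
In the residual graph, reachable from Res: {Res}.
Min-cut edges: Res→u1 (6); capacity 6 = 6.
This cut is saturated, so no flow can exceed 6.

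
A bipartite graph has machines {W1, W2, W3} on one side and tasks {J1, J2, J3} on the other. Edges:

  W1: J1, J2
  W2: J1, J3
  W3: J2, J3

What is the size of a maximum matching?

3

Unit-capacity flow: source→left, listed edges, right→sink; max matching = max flow.
Augmenting path W1→J1 (+1); matched 1.
Augmenting path W2→J3 (+1); matched 2.
Augmenting path W3→J2 (+1); matched 3.
No augmenting path remains; maximum matching = 3.
König certificate: {W1, W2, W3} is a vertex cover of size 3 (every listed pair touches it), so no matching can be larger.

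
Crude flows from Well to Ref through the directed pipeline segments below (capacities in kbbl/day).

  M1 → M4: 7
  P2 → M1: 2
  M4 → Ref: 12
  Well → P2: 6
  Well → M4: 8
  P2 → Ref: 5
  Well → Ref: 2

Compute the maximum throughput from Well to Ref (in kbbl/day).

Augment Well→Ref: bottleneck 2, flow now 2.
Augment Well→P2→Ref: bottleneck 5, flow now 7.
Augment Well→M4→Ref: bottleneck 8, flow now 15.
Augment Well→P2→M1→M4→Ref: bottleneck 1, flow now 16.
No augmenting path remains; maximum flow = 16.
In the residual graph, reachable from Well: {Well}.
Min-cut edges: Well→P2 (6), Well→M4 (8), Well→Ref (2); capacity 6 + 8 + 2 = 16.
This cut is saturated, so no flow can exceed 16.

16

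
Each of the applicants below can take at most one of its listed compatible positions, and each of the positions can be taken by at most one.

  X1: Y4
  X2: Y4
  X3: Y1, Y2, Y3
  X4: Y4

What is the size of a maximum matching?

2

Unit-capacity flow: source→left, listed edges, right→sink; max matching = max flow.
Augmenting path X1→Y4 (+1); matched 1.
Augmenting path X3→Y1 (+1); matched 2.
No augmenting path remains; maximum matching = 2.
König certificate: {X3, Y4} is a vertex cover of size 2 (every listed pair touches it), so no matching can be larger.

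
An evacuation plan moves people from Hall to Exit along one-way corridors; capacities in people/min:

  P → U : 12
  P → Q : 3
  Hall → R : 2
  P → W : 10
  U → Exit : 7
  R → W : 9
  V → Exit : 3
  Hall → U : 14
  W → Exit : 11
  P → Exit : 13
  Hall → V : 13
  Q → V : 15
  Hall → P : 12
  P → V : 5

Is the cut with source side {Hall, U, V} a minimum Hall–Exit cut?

Given cut capacity: 12 + 2 + 7 + 3 = 24.
Augment Hall→P→Exit: bottleneck 12, flow now 12.
Augment Hall→U→Exit: bottleneck 7, flow now 19.
Augment Hall→V→Exit: bottleneck 3, flow now 22.
Augment Hall→R→W→Exit: bottleneck 2, flow now 24.
No augmenting path remains; maximum flow = 24.
Cut capacity 24 equals the max flow, so it is a minimum cut.

Yes — it is a minimum cut (capacity 24).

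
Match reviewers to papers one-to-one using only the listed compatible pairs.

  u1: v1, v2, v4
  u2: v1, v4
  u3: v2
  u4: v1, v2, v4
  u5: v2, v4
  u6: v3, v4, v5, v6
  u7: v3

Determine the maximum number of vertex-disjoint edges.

5

Unit-capacity flow: source→left, listed edges, right→sink; max matching = max flow.
Augmenting path u1→v1 (+1); matched 1.
Augmenting path u2→v4 (+1); matched 2.
Augmenting path u3→v2 (+1); matched 3.
Augmenting path u6→v3 (+1); matched 4.
Augmenting path u7→v3→u6→v5 (+1); matched 5.
No augmenting path remains; maximum matching = 5.
König certificate: {u6, u7, v1, v2, v4} is a vertex cover of size 5 (every listed pair touches it), so no matching can be larger.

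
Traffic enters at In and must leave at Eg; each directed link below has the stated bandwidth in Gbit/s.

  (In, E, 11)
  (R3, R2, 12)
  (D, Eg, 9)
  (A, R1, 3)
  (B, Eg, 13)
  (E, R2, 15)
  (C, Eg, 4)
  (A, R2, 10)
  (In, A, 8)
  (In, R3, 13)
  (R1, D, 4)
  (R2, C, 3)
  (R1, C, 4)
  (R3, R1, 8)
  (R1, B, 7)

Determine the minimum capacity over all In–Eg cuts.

Augment In→E→R2→C→Eg: bottleneck 3, flow now 3.
Augment In→A→R1→D→Eg: bottleneck 3, flow now 6.
Augment In→R3→R1→D→Eg: bottleneck 1, flow now 7.
Augment In→R3→R1→C→Eg: bottleneck 1, flow now 8.
Augment In→R3→R1→B→Eg: bottleneck 6, flow now 14.
No augmenting path remains; maximum flow = 14.
By max-flow min-cut, the minimum cut capacity equals the max flow.
In the residual graph, reachable from In: {In, E, A, R3, R2}.
Min-cut edges: A→R1 (3), R3→R1 (8), R2→C (3); capacity 3 + 8 + 3 = 14.

14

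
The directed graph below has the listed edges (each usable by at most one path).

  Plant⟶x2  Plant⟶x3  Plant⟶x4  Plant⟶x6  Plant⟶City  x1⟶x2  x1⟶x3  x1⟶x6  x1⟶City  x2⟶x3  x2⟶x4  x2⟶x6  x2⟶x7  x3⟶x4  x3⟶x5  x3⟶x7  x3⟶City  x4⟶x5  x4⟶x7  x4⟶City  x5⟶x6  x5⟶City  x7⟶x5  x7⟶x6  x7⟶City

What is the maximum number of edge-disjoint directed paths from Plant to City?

Assign every edge capacity 1; by Menger, the answer equals the max flow.
Path Plant→City (+1); total 1.
Path Plant→x3→City (+1); total 2.
Path Plant→x4→City (+1); total 3.
Path Plant→x2→x7→City (+1); total 4.
No residual Plant→City path; max flow = 4.
Certifying cut of size 4: {Plant→City, Plant→x2, Plant→x3, Plant→x4}.

4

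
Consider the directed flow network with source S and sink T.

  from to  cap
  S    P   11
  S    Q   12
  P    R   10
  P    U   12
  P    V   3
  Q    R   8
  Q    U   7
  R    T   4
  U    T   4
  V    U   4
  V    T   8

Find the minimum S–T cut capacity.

Augment S→P→R→T: bottleneck 4, flow now 4.
Augment S→P→U→T: bottleneck 4, flow now 8.
Augment S→P→V→T: bottleneck 3, flow now 11.
No augmenting path remains; maximum flow = 11.
By max-flow min-cut, the minimum cut capacity equals the max flow.
In the residual graph, reachable from S: {S, P, Q, R, U}.
Min-cut edges: P→V (3), R→T (4), U→T (4); capacity 3 + 4 + 4 = 11.

11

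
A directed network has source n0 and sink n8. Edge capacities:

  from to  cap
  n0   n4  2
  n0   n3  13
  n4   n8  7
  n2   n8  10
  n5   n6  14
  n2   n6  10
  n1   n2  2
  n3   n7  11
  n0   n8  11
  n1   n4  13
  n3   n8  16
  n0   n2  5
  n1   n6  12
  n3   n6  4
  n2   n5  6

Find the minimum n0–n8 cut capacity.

Augment n0→n8: bottleneck 11, flow now 11.
Augment n0→n2→n8: bottleneck 5, flow now 16.
Augment n0→n3→n8: bottleneck 13, flow now 29.
Augment n0→n4→n8: bottleneck 2, flow now 31.
No augmenting path remains; maximum flow = 31.
By max-flow min-cut, the minimum cut capacity equals the max flow.
In the residual graph, reachable from n0: {n0}.
Min-cut edges: n0→n2 (5), n0→n3 (13), n0→n4 (2), n0→n8 (11); capacity 5 + 13 + 2 + 11 = 31.

31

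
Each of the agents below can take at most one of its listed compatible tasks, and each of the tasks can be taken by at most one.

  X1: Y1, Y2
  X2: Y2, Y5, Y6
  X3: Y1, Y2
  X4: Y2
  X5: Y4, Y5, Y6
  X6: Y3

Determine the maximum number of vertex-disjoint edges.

5

Unit-capacity flow: source→left, listed edges, right→sink; max matching = max flow.
Augmenting path X1→Y1 (+1); matched 1.
Augmenting path X2→Y2 (+1); matched 2.
Augmenting path X5→Y4 (+1); matched 3.
Augmenting path X6→Y3 (+1); matched 4.
Augmenting path X3→Y2→X2→Y5 (+1); matched 5.
No augmenting path remains; maximum matching = 5.
König certificate: {X2, X5, X6, Y1, Y2} is a vertex cover of size 5 (every listed pair touches it), so no matching can be larger.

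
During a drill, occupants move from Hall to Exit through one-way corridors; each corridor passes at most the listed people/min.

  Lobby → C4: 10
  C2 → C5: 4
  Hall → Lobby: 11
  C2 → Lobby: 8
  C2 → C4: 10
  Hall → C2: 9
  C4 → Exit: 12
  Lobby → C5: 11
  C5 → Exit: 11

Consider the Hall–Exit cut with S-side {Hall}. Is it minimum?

Yes — it is a minimum cut (capacity 20).

Given cut capacity: 11 + 9 = 20.
Augment Hall→Lobby→C5→Exit: bottleneck 11, flow now 11.
Augment Hall→C2→C4→Exit: bottleneck 9, flow now 20.
No augmenting path remains; maximum flow = 20.
Cut capacity 20 equals the max flow, so it is a minimum cut.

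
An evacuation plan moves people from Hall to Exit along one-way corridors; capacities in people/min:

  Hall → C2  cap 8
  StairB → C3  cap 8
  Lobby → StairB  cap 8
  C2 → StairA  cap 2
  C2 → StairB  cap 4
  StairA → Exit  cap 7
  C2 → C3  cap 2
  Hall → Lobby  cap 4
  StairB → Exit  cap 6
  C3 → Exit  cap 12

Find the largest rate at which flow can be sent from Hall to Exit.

12

Augment Hall→Lobby→StairB→Exit: bottleneck 4, flow now 4.
Augment Hall→C2→StairA→Exit: bottleneck 2, flow now 6.
Augment Hall→C2→C3→Exit: bottleneck 2, flow now 8.
Augment Hall→C2→StairB→Exit: bottleneck 2, flow now 10.
Augment Hall→C2→StairB→C3→Exit: bottleneck 2, flow now 12.
No augmenting path remains; maximum flow = 12.
In the residual graph, reachable from Hall: {Hall}.
Min-cut edges: Hall→Lobby (4), Hall→C2 (8); capacity 4 + 8 = 12.
This cut is saturated, so no flow can exceed 12.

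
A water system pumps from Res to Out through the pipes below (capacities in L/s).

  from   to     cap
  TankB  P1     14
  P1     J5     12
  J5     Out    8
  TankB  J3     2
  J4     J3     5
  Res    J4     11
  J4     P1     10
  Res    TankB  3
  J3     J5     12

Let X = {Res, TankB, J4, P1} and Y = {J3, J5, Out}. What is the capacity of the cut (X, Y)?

19

Edges leaving {Res, TankB, J4, P1}: TankB→J3 (2), J4→J3 (5), P1→J5 (12).
Cut capacity = 2 + 5 + 12 = 19.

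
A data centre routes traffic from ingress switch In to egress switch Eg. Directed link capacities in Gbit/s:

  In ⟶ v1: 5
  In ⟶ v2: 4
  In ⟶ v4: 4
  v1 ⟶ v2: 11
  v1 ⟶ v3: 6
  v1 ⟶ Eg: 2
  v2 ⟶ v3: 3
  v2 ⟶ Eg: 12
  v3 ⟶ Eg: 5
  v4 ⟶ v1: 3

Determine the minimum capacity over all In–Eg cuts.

Augment In→v1→Eg: bottleneck 2, flow now 2.
Augment In→v2→Eg: bottleneck 4, flow now 6.
Augment In→v1→v2→Eg: bottleneck 3, flow now 9.
Augment In→v4→v1→v2→Eg: bottleneck 3, flow now 12.
No augmenting path remains; maximum flow = 12.
By max-flow min-cut, the minimum cut capacity equals the max flow.
In the residual graph, reachable from In: {In, v4}.
Min-cut edges: In→v1 (5), In→v2 (4), v4→v1 (3); capacity 5 + 4 + 3 = 12.

12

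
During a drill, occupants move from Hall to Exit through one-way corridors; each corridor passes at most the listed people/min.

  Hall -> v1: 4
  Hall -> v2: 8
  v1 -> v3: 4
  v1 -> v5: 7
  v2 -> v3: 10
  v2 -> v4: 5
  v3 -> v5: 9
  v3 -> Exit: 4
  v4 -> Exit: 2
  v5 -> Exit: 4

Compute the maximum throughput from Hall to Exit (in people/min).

Augment Hall→v1→v3→Exit: bottleneck 4, flow now 4.
Augment Hall→v2→v4→Exit: bottleneck 2, flow now 6.
Augment Hall→v2→v3→v5→Exit: bottleneck 4, flow now 10.
No augmenting path remains; maximum flow = 10.
In the residual graph, reachable from Hall: {Hall, v1, v2, v3, v4, v5}.
Min-cut edges: v3→Exit (4), v4→Exit (2), v5→Exit (4); capacity 4 + 2 + 4 = 10.
This cut is saturated, so no flow can exceed 10.

10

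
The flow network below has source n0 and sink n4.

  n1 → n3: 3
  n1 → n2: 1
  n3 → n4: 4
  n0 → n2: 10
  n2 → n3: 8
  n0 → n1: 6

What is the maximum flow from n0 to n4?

4

Augment n0→n1→n3→n4: bottleneck 3, flow now 3.
Augment n0→n2→n3→n4: bottleneck 1, flow now 4.
No augmenting path remains; maximum flow = 4.
In the residual graph, reachable from n0: {n0, n1, n2, n3}.
Min-cut edges: n3→n4 (4); capacity 4 = 4.
This cut is saturated, so no flow can exceed 4.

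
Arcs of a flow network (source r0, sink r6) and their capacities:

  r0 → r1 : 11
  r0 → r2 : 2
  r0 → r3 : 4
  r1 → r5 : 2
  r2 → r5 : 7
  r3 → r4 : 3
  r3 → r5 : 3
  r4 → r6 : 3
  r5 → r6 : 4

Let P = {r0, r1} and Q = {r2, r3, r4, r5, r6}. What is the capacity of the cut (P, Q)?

8

Edges leaving {r0, r1}: r0→r2 (2), r0→r3 (4), r1→r5 (2).
Cut capacity = 2 + 4 + 2 = 8.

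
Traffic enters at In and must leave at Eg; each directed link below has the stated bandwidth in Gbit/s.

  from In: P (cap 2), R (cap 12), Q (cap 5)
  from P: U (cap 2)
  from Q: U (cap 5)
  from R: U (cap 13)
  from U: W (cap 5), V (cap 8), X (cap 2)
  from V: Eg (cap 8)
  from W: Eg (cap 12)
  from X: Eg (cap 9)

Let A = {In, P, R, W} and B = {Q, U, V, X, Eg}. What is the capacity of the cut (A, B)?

32

Edges leaving {In, P, R, W}: In→Q (5), P→U (2), R→U (13), W→Eg (12).
Cut capacity = 5 + 2 + 13 + 12 = 32.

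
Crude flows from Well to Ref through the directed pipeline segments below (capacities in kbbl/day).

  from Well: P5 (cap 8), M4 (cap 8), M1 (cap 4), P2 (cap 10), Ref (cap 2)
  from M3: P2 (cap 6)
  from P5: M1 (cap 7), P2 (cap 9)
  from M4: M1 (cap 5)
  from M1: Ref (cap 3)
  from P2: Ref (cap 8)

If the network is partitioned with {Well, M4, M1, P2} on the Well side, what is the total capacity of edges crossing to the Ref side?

21

Edges leaving {Well, M4, M1, P2}: Well→P5 (8), Well→Ref (2), M1→Ref (3), P2→Ref (8).
Cut capacity = 8 + 2 + 3 + 8 = 21.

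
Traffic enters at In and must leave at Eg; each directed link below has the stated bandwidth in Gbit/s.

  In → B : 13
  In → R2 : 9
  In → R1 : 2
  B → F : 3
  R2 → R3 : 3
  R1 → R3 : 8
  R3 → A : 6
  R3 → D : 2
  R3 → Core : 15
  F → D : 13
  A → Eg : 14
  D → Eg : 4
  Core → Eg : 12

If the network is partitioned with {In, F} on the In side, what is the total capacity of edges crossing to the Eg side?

Edges leaving {In, F}: In→B (13), In→R2 (9), In→R1 (2), F→D (13).
Cut capacity = 13 + 9 + 2 + 13 = 37.

37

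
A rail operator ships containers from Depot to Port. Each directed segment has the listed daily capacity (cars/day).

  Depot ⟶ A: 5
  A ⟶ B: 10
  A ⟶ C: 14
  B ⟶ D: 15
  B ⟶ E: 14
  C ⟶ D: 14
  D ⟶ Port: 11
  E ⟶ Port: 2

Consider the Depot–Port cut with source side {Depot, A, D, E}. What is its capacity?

37

Edges leaving {Depot, A, D, E}: A→B (10), A→C (14), D→Port (11), E→Port (2).
Cut capacity = 10 + 14 + 11 + 2 = 37.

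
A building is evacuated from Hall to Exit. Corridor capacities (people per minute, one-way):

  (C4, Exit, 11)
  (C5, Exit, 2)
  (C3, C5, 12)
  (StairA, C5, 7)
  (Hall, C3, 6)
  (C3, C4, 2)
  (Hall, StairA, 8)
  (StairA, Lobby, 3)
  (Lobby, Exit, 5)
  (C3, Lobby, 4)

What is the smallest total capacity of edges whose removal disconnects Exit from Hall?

Augment Hall→StairA→Lobby→Exit: bottleneck 3, flow now 3.
Augment Hall→StairA→C5→Exit: bottleneck 2, flow now 5.
Augment Hall→C3→C4→Exit: bottleneck 2, flow now 7.
Augment Hall→C3→Lobby→Exit: bottleneck 2, flow now 9.
No augmenting path remains; maximum flow = 9.
By max-flow min-cut, the minimum cut capacity equals the max flow.
In the residual graph, reachable from Hall: {Hall, StairA, C3, Lobby, C5}.
Min-cut edges: C3→C4 (2), Lobby→Exit (5), C5→Exit (2); capacity 2 + 5 + 2 = 9.

9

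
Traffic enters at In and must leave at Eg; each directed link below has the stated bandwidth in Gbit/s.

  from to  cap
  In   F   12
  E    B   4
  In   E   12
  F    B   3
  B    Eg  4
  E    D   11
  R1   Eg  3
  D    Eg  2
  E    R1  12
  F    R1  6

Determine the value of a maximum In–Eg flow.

9

Augment In→E→R1→Eg: bottleneck 3, flow now 3.
Augment In→E→D→Eg: bottleneck 2, flow now 5.
Augment In→E→B→Eg: bottleneck 4, flow now 9.
No augmenting path remains; maximum flow = 9.
In the residual graph, reachable from In: {In, E, F, R1, D, B}.
Min-cut edges: R1→Eg (3), D→Eg (2), B→Eg (4); capacity 3 + 2 + 4 = 9.
This cut is saturated, so no flow can exceed 9.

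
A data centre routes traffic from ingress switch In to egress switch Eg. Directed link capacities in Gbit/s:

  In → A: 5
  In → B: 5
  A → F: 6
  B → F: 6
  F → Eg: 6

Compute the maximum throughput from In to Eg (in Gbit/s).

Augment In→A→F→Eg: bottleneck 5, flow now 5.
Augment In→B→F→Eg: bottleneck 1, flow now 6.
No augmenting path remains; maximum flow = 6.
In the residual graph, reachable from In: {In, A, B, F}.
Min-cut edges: F→Eg (6); capacity 6 = 6.
This cut is saturated, so no flow can exceed 6.

6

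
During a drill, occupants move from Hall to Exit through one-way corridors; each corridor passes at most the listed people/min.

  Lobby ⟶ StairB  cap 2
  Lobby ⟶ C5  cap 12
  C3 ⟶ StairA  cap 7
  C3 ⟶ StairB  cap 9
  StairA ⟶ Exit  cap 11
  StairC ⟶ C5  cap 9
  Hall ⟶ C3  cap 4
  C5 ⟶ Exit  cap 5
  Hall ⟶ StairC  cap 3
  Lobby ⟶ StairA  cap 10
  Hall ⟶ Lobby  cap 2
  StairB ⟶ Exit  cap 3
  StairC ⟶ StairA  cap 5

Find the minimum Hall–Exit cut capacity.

Augment Hall→Lobby→StairA→Exit: bottleneck 2, flow now 2.
Augment Hall→StairC→StairA→Exit: bottleneck 3, flow now 5.
Augment Hall→C3→StairA→Exit: bottleneck 4, flow now 9.
No augmenting path remains; maximum flow = 9.
By max-flow min-cut, the minimum cut capacity equals the max flow.
In the residual graph, reachable from Hall: {Hall}.
Min-cut edges: Hall→Lobby (2), Hall→StairC (3), Hall→C3 (4); capacity 2 + 3 + 4 = 9.

9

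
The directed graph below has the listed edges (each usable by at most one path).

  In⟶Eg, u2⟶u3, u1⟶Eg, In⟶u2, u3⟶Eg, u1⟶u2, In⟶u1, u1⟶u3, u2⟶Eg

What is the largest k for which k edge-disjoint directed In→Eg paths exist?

Assign every edge capacity 1; by Menger, the answer equals the max flow.
Path In→Eg (+1); total 1.
Path In→u1→Eg (+1); total 2.
Path In→u2→Eg (+1); total 3.
No residual In→Eg path; max flow = 3.
Certifying cut of size 3: {In→Eg, In→u1, In→u2}.

3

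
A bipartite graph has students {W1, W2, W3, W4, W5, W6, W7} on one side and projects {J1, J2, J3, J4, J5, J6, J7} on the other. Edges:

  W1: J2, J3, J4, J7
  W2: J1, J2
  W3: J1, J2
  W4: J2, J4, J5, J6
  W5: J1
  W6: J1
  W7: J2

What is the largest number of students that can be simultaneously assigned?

Unit-capacity flow: source→left, listed edges, right→sink; max matching = max flow.
Augmenting path W1→J2 (+1); matched 1.
Augmenting path W2→J1 (+1); matched 2.
Augmenting path W4→J4 (+1); matched 3.
Augmenting path W3→J2→W1→J3 (+1); matched 4.
No augmenting path remains; maximum matching = 4.
König certificate: {W1, W4, J1, J2} is a vertex cover of size 4 (every listed pair touches it), so no matching can be larger.

4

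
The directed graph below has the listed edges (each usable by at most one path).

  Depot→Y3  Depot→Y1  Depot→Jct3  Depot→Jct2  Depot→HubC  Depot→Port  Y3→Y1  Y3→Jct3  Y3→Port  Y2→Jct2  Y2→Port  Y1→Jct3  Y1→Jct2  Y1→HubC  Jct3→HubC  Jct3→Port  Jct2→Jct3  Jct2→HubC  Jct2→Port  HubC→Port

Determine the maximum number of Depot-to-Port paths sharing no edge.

5

Assign every edge capacity 1; by Menger, the answer equals the max flow.
Path Depot→Port (+1); total 1.
Path Depot→Y3→Port (+1); total 2.
Path Depot→Jct3→Port (+1); total 3.
Path Depot→Jct2→Port (+1); total 4.
Path Depot→HubC→Port (+1); total 5.
No residual Depot→Port path; max flow = 5.
Certifying cut of size 5: {Depot→Port, Depot→Y3, HubC→Port, Jct2→Port, Jct3→Port}.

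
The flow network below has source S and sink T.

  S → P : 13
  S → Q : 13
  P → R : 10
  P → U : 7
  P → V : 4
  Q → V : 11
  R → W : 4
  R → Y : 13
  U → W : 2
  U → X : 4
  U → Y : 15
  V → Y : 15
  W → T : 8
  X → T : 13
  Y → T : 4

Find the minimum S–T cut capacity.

Augment S→P→R→W→T: bottleneck 4, flow now 4.
Augment S→P→R→Y→T: bottleneck 4, flow now 8.
Augment S→P→U→W→T: bottleneck 2, flow now 10.
Augment S→P→U→X→T: bottleneck 3, flow now 13.
Augment S→Q→V→Y→R→P→U→X→T: bottleneck 1, flow now 14. (uses reverse residual edge)
No augmenting path remains; maximum flow = 14.
By max-flow min-cut, the minimum cut capacity equals the max flow.
In the residual graph, reachable from S: {S, P, Q, R, U, V, Y}.
Min-cut edges: R→W (4), U→W (2), U→X (4), Y→T (4); capacity 4 + 2 + 4 + 4 = 14.

14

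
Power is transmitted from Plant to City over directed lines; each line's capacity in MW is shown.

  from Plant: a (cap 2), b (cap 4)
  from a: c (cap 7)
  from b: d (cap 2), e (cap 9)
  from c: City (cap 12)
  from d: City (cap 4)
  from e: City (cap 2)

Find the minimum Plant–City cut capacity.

6

Augment Plant→a→c→City: bottleneck 2, flow now 2.
Augment Plant→b→d→City: bottleneck 2, flow now 4.
Augment Plant→b→e→City: bottleneck 2, flow now 6.
No augmenting path remains; maximum flow = 6.
By max-flow min-cut, the minimum cut capacity equals the max flow.
In the residual graph, reachable from Plant: {Plant}.
Min-cut edges: Plant→a (2), Plant→b (4); capacity 2 + 4 = 6.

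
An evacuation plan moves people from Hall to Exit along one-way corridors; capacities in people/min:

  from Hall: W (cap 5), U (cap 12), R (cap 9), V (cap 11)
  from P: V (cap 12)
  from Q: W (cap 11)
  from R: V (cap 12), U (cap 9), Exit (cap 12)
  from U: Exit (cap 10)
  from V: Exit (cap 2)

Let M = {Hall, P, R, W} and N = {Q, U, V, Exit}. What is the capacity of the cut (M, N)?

Edges leaving {Hall, P, R, W}: Hall→U (12), Hall→V (11), P→V (12), R→U (9), R→V (12), R→Exit (12).
Cut capacity = 12 + 11 + 12 + 9 + 12 + 12 = 68.

68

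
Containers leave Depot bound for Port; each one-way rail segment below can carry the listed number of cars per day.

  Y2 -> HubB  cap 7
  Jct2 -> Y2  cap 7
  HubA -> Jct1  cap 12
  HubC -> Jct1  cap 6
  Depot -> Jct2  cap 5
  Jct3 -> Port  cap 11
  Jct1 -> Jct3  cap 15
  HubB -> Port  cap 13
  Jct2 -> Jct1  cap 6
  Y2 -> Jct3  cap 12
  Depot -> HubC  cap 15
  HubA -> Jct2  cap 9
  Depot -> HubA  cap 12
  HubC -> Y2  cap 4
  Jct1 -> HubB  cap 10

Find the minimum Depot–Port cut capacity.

24

Augment Depot→Jct2→Jct1→HubB→Port: bottleneck 5, flow now 5.
Augment Depot→HubA→Jct1→HubB→Port: bottleneck 5, flow now 10.
Augment Depot→HubA→Jct1→Jct3→Port: bottleneck 7, flow now 17.
Augment Depot→HubC→Jct1→Jct3→Port: bottleneck 4, flow now 21.
Augment Depot→HubC→Y2→HubB→Port: bottleneck 3, flow now 24.
No augmenting path remains; maximum flow = 24.
By max-flow min-cut, the minimum cut capacity equals the max flow.
In the residual graph, reachable from Depot: {Depot, Jct2, HubA, HubC, Jct1, Y2, HubB, Jct3}.
Min-cut edges: HubB→Port (13), Jct3→Port (11); capacity 13 + 11 = 24.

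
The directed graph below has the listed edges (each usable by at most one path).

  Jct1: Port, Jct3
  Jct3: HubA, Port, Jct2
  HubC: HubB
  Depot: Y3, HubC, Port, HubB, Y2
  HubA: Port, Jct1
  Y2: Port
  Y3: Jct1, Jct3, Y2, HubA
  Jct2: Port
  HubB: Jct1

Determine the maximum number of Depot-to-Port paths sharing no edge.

4

Assign every edge capacity 1; by Menger, the answer equals the max flow.
Path Depot→Port (+1); total 1.
Path Depot→Y2→Port (+1); total 2.
Path Depot→Y3→Jct1→Port (+1); total 3.
Path Depot→HubB→Jct1→Jct3→Port (+1); total 4.
No residual Depot→Port path; max flow = 4.
Certifying cut of size 4: {Depot→Port, Depot→Y2, Depot→Y3, HubB→Jct1}.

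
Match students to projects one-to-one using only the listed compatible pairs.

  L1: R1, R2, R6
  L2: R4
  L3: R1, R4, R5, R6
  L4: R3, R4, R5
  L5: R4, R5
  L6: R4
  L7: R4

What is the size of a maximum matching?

Unit-capacity flow: source→left, listed edges, right→sink; max matching = max flow.
Augmenting path L1→R1 (+1); matched 1.
Augmenting path L2→R4 (+1); matched 2.
Augmenting path L3→R5 (+1); matched 3.
Augmenting path L4→R3 (+1); matched 4.
Augmenting path L5→R5→L3→R6 (+1); matched 5.
No augmenting path remains; maximum matching = 5.
König certificate: {L1, L3, L4, L5, R4} is a vertex cover of size 5 (every listed pair touches it), so no matching can be larger.

5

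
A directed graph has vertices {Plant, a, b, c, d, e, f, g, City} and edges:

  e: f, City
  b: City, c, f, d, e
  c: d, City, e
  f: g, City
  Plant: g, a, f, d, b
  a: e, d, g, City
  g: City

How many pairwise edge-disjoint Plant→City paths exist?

4

Assign every edge capacity 1; by Menger, the answer equals the max flow.
Path Plant→a→City (+1); total 1.
Path Plant→b→City (+1); total 2.
Path Plant→f→City (+1); total 3.
Path Plant→g→City (+1); total 4.
No residual Plant→City path; max flow = 4.
Certifying cut of size 4: {Plant→a, Plant→b, Plant→f, Plant→g}.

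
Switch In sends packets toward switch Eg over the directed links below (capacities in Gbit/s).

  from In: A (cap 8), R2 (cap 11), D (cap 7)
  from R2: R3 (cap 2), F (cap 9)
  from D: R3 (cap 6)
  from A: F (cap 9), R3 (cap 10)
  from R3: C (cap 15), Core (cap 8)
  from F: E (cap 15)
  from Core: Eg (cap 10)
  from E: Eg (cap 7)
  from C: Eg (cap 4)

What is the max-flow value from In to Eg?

Augment In→R2→R3→Core→Eg: bottleneck 2, flow now 2.
Augment In→R2→F→E→Eg: bottleneck 7, flow now 9.
Augment In→D→R3→Core→Eg: bottleneck 6, flow now 15.
Augment In→A→R3→C→Eg: bottleneck 4, flow now 19.
No augmenting path remains; maximum flow = 19.
In the residual graph, reachable from In: {In, R2, D, A, R3, F, E, C}.
Min-cut edges: R3→Core (8), E→Eg (7), C→Eg (4); capacity 8 + 7 + 4 = 19.
This cut is saturated, so no flow can exceed 19.

19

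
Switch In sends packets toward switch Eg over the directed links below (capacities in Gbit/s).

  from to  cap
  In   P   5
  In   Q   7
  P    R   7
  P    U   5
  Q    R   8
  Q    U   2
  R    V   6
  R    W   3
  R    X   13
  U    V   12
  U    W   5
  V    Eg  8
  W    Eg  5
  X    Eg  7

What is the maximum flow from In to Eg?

Augment In→P→R→V→Eg: bottleneck 5, flow now 5.
Augment In→Q→R→V→Eg: bottleneck 1, flow now 6.
Augment In→Q→R→W→Eg: bottleneck 3, flow now 9.
Augment In→Q→R→X→Eg: bottleneck 3, flow now 12.
No augmenting path remains; maximum flow = 12.
In the residual graph, reachable from In: {In}.
Min-cut edges: In→P (5), In→Q (7); capacity 5 + 7 = 12.
This cut is saturated, so no flow can exceed 12.

12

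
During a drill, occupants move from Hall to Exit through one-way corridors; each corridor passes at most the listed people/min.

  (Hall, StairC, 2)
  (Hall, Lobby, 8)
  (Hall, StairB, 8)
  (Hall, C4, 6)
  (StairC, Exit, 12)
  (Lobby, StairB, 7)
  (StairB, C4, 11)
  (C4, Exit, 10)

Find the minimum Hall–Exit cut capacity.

12

Augment Hall→StairC→Exit: bottleneck 2, flow now 2.
Augment Hall→C4→Exit: bottleneck 6, flow now 8.
Augment Hall→StairB→C4→Exit: bottleneck 4, flow now 12.
No augmenting path remains; maximum flow = 12.
By max-flow min-cut, the minimum cut capacity equals the max flow.
In the residual graph, reachable from Hall: {Hall, Lobby, StairB, C4}.
Min-cut edges: Hall→StairC (2), C4→Exit (10); capacity 2 + 10 = 12.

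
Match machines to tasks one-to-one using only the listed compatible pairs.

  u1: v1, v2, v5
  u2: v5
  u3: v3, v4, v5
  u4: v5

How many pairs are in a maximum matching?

3

Unit-capacity flow: source→left, listed edges, right→sink; max matching = max flow.
Augmenting path u1→v1 (+1); matched 1.
Augmenting path u2→v5 (+1); matched 2.
Augmenting path u3→v3 (+1); matched 3.
No augmenting path remains; maximum matching = 3.
König certificate: {u1, u3, v5} is a vertex cover of size 3 (every listed pair touches it), so no matching can be larger.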